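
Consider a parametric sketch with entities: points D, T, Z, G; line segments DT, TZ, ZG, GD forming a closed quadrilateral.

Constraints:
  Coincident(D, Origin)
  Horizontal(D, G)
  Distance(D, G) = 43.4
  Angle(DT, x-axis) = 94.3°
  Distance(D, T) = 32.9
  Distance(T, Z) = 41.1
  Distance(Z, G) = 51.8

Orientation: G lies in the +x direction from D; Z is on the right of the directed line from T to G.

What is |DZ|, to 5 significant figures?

11.126

Checks: |TZ| = 41.10 ✓; |ZG| = 51.80 ✓.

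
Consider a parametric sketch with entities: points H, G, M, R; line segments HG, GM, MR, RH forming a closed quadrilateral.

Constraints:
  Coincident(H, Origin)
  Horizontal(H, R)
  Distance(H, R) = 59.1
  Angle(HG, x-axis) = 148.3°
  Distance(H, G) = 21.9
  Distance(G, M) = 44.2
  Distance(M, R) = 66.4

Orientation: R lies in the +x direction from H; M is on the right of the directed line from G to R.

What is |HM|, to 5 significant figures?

28.894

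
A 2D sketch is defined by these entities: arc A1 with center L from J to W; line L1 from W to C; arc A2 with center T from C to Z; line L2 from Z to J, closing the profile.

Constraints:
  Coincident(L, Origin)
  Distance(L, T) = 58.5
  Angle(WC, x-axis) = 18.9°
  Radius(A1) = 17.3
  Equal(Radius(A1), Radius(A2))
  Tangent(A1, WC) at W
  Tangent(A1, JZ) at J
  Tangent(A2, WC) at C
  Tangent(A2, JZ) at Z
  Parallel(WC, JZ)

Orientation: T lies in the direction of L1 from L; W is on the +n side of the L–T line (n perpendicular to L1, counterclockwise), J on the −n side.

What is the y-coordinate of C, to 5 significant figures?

35.316

The slot axis is L1's direction at 18.9°, so u = (cos 18.9°, sin 18.9°) = (0.94609, 0.32392) and n = (−sin 18.9°, cos 18.9°) = (-0.32392, 0.94609). L is at the origin and T lies 58.5 along u from L, so T = 58.5·u = (55.346, 18.949). Tangency of A1 to both parallel lines with radius 17.3 puts W and J at L ± 17.3·n: W = (-5.6038, 16.367), J = (5.6038, -16.367). Equal radii place C and Z the same way about T: C = T + 17.3·n = (49.742, 35.316), Z = T − 17.3·n = (60.950, 2.5819). So C.y = 35.316.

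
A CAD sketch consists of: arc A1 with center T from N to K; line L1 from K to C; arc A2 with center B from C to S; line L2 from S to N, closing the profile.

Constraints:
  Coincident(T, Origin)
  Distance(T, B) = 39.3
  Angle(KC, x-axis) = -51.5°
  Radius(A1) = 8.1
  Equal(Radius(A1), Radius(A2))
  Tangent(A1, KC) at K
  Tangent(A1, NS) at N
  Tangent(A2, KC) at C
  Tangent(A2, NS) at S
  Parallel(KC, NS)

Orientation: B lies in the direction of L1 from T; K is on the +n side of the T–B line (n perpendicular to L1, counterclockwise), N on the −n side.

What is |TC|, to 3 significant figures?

40.1

The slot axis is L1's direction at -51.5°, so u = (cos -51.5°, sin -51.5°) = (0.623, -0.783) and n = (−sin -51.5°, cos -51.5°) = (0.783, 0.623). T is at the origin and B lies 39.3 along u from T, so B = 39.3·u = (24.5, -30.8). Tangency of A1 to both parallel lines with radius 8.1 puts K and N at T ± 8.1·n: K = (6.34, 5.04), N = (-6.34, -5.04). Equal radii place C and S the same way about B: C = B + 8.1·n = (30.8, -25.7), S = B − 8.1·n = (18.1, -35.8). Then |TC| = |C − T| = 40.1.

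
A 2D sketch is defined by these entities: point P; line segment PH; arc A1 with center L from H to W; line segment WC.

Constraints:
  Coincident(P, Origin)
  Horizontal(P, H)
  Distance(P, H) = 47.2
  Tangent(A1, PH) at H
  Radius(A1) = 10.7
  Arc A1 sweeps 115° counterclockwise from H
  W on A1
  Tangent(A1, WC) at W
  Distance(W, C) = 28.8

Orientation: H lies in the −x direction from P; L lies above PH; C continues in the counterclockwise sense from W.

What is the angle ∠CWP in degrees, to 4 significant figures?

137.1°

P is at the origin; P and H share the same y with |PH| = 47.2 and H on the −x side, so H = (-47.20, 0.000). Since A1 is tangent to PH there, LH ⟂ PH, so L = H + (0, 10.7) = (-47.20, 10.70). On A1, H sits at bearing -90° from L; a 115° counterclockwise sweep puts W at bearing 25°, so W = L + 10.7·(cos 25°, sin 25°) = (-37.50, 15.22). A1 meets WC tangentially, so LW is at right angles to WC, so WC runs along (−sin 25°, cos 25°); with |WC| = 28.8, C = (-49.67, 41.32). Then cos ∠CWP = WC·WP / (|WC||WP|), giving 137.1°.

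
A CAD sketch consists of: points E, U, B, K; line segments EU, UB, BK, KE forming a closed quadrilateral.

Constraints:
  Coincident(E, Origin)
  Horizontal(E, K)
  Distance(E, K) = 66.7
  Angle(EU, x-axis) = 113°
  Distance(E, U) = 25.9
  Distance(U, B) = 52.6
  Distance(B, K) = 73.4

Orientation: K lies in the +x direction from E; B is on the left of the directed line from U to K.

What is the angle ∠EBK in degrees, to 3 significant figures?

56.5°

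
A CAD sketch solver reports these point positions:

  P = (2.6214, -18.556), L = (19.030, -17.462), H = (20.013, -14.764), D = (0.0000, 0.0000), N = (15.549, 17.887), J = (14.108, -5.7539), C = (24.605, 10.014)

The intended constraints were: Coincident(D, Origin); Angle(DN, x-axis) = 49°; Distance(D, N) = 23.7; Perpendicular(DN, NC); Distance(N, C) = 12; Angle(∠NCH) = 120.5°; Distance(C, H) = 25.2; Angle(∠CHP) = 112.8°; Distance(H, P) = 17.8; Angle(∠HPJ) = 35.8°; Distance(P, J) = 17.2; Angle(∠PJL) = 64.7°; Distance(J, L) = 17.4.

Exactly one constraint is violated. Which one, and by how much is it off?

Distance(J, L) = 17.4 — off by 4.70.

D = (0.00, 0.00) ✓; DN at 49.00° ✓; |DN| = 23.70 ✓; ∠(DN, NC) = 90.00° ✓; |NC| = 12.00 ✓; ∠NCH = 120.5° ✓; |CH| = 25.20 ✓; ∠CHP = 112.8° ✓; |HP| = 17.80 ✓; ∠HPJ = 35.80° ✓; |PJ| = 17.20 ✓; ∠PJL = 64.70° ✓; |JL| = 12.70 ✗.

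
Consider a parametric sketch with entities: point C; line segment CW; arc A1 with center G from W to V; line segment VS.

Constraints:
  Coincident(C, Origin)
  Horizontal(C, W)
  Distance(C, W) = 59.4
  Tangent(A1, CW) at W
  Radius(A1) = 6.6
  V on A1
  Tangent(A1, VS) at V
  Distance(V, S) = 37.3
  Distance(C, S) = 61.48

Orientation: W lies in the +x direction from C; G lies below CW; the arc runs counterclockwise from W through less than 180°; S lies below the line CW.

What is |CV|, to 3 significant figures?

53.2

C is at the origin; CW is horizontal with |CW| = 59.4 and W on the +x side, so W = (59.4, 0.00). A1 meets CW tangentially, so GW is at right angles to CW, so G = W + (0, -6.6) = (59.4, -6.60). Since GV ⟂ VS (tangency), |GS| = √(6.6² + 37.3²) = 37.9 regardless of where V sits on A1. So S lies on both circle(C, 61.48) and circle(G, 37.9); the below-CW intersection is S = (45.2, -41.7). V is the foot of the tangent from S: V = (52.9, -5.22).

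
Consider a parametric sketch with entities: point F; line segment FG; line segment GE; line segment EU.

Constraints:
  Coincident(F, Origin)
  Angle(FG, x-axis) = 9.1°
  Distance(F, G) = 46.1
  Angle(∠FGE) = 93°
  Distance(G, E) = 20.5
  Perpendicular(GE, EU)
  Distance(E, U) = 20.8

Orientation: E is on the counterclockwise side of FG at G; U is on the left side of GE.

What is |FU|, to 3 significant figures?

34.1

F is at the origin; FG runs at 9.1° with length 46.1, so G = 46.1·(cos 9.1°, sin 9.1°) = (45.5, 7.29). ∠FGE = 93.0°, so GE runs at 9.1° + (180° − 93.0°) = 96.1° from the x-axis; with |GE| = 20.5, E = G + 20.5·(cos 96.1°, sin 96.1°) = (43.3, 27.7). The perpendicularity gives EU at right angles to GE; with |EU| = 20.8 on the left of GE, U = E + 20.8·(-0.994, -0.106) = (22.7, 25.5). Then |FU| = |U − F| = 34.1.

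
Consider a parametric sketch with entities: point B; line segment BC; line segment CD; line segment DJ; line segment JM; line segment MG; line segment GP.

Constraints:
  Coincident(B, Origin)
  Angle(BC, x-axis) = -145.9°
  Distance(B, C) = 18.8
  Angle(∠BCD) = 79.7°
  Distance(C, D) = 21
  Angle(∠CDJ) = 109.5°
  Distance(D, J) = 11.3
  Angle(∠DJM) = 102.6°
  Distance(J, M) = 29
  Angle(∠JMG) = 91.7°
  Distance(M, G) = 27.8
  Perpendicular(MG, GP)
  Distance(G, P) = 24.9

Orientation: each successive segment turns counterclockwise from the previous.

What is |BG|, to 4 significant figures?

24.25

∠DJM = 102.6° gives JM at 102.3° from the x-axis; with |JM| = 29.0, M = (3.197, 7.548). ∠JMG = 91.7° gives MG at -169.4° from the x-axis; with |MG| = 27.8, G = (-24.13, 2.434). Then |BG| = |G − B| = 24.25.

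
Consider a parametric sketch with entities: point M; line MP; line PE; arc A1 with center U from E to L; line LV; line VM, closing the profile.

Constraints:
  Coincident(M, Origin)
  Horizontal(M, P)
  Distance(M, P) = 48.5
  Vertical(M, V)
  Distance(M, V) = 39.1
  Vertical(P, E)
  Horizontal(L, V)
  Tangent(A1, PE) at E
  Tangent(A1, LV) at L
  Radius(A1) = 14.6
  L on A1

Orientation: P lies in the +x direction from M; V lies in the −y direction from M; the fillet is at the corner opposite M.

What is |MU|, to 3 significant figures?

41.8

M and V share the same x with |MV| = 39.1 and V on the −y side, so V = (0.00, -39.1). The virtual corner opposite M is at (48.5, -39.1). Tangency of A1 to PE means the radius UE is perpendicular to PE and since A1 is tangent to LV there, UL ⟂ LV, with radius 14.6, so the center U sits 14.6 in from both sides at U = (33.9, -24.5). Then |MU| = |U − M| = 41.8.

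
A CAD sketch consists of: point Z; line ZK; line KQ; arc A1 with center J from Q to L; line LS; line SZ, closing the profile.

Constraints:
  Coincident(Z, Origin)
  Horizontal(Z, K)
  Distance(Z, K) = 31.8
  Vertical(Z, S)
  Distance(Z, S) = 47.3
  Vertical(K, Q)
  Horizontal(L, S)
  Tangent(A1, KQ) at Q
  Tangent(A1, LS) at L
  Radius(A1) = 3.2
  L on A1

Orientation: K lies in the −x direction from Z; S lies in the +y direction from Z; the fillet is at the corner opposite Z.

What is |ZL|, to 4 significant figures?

55.27

The virtual corner opposite Z is at (-31.80, 47.30). A1 meets KQ tangentially, so JQ is at right angles to KQ and tangency of A1 to LS means the radius JL is perpendicular to LS, with radius 3.2, so the center J sits 3.2 in from both sides at J = (-28.60, 44.10). That places the tangent points at Q = (-31.80, 44.10) on KQ and L = (-28.60, 47.30) on LS. Then |ZL| = |L − Z| = 55.27.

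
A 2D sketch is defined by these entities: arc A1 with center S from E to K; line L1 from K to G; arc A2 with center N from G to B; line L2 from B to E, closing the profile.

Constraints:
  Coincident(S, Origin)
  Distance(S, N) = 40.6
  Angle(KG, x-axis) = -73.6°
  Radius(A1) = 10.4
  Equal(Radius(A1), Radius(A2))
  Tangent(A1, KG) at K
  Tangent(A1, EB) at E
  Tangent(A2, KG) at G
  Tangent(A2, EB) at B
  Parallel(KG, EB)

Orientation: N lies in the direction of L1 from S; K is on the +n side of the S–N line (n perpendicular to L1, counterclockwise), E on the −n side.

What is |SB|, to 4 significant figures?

41.91

The slot axis is L1's direction at -73.6°, so u = (cos -73.6°, sin -73.6°) = (0.2823, -0.9593) and n = (−sin -73.6°, cos -73.6°) = (0.9593, 0.2823). S is at the origin and N lies 40.6 along u from S, so N = 40.6·u = (11.46, -38.95). Tangency of A1 to both parallel lines with radius 10.4 puts K and E at S ± 10.4·n: K = (9.977, 2.936), E = (-9.977, -2.936). Equal radii place G and B the same way about N: G = N + 10.4·n = (21.44, -36.01), B = N − 10.4·n = (1.486, -41.88). Then |SB| = |B − S| = 41.91.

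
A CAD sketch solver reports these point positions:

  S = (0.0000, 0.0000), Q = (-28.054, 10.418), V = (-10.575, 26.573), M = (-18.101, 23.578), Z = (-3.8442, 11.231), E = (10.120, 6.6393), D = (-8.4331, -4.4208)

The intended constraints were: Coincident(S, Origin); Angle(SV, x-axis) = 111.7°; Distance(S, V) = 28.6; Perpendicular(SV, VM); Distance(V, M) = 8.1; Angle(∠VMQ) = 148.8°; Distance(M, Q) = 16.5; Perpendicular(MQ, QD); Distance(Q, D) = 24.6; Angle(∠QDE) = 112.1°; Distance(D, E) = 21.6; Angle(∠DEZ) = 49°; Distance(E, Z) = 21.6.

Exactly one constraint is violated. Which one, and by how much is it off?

Distance(E, Z) = 21.6 — off by 6.90.

S = (0.00, 0.00) ✓; SV at 111.7° ✓; |SV| = 28.60 ✓; ∠(SV, VM) = 90.00° ✓; |VM| = 8.100 ✓; ∠VMQ = 148.8° ✓; |MQ| = 16.50 ✓; ∠(MQ, QD) = 90.00° ✓; |QD| = 24.60 ✓; ∠QDE = 112.1° ✓; |DE| = 21.60 ✓; ∠DEZ = 49.00° ✓; |EZ| = 14.70 ✗.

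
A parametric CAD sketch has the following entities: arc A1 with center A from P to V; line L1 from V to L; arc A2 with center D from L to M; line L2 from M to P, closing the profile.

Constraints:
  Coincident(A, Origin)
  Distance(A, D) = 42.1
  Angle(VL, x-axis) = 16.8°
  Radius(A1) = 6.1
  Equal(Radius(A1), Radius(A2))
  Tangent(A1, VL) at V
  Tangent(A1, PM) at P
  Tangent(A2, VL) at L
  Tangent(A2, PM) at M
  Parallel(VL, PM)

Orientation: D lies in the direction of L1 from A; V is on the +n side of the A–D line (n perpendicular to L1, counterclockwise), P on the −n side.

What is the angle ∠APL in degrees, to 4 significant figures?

73.84°

The slot axis is L1's direction at 16.8°, so u = (cos 16.8°, sin 16.8°) = (0.9573, 0.2890) and n = (−sin 16.8°, cos 16.8°) = (-0.2890, 0.9573). A is at the origin and D lies 42.1 along u from A, so D = 42.1·u = (40.30, 12.17). Tangency of A1 to both parallel lines with radius 6.1 puts V and P at A ± 6.1·n: V = (-1.763, 5.840), P = (1.763, -5.840). Equal radii place L and M the same way about D: L = D + 6.1·n = (38.54, 18.01), M = D − 6.1·n = (42.07, 6.329). Then cos ∠APL = PA·PL / (|PA||PL|), giving 73.84°.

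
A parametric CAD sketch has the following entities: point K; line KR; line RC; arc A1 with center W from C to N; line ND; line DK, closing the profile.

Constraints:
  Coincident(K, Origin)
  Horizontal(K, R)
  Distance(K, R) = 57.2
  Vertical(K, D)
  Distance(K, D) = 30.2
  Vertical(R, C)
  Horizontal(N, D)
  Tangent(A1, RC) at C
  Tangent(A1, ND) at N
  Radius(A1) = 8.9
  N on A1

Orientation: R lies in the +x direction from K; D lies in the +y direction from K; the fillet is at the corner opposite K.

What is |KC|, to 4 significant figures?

61.04

The virtual corner opposite K is at (57.20, 30.20). Tangency of A1 to RC means the radius WC is perpendicular to RC and the tangent condition forces WN to be normal to ND, with radius 8.9, so the center W sits 8.9 in from both sides at W = (48.30, 21.30). That places the tangent points at C = (57.20, 21.30) on RC and N = (48.30, 30.20) on ND. Then |KC| = |C − K| = 61.04.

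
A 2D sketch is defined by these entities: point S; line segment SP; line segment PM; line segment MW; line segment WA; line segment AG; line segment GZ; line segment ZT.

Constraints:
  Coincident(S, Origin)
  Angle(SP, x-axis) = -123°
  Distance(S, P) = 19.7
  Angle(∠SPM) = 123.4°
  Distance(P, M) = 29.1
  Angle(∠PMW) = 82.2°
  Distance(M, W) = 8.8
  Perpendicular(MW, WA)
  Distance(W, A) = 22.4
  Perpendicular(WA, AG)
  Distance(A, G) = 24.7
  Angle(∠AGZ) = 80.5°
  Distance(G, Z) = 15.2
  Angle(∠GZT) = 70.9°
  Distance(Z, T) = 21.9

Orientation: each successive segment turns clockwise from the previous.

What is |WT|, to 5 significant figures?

18.136

S is at the origin; SP runs at -123.0° with length 19.7, so P = (-10.729, -16.522). ∠SPM = 123.4° gives PM at -179.60° from the x-axis; with |PM| = 29.1, M = (-39.829, -16.725). ∠PMW = 82.2° gives MW at 82.600° from the x-axis; with |MW| = 8.8, W = (-38.695, -7.9983). MW is perpendicular to WA, so WA runs at -7.4000°; with |WA| = 22.4, A = (-16.482, -10.883). WA is perpendicular to AG, so AG runs at -97.400°; with |AG| = 24.7, G = (-19.663, -35.378). ∠AGZ = 80.5° gives GZ at 163.10° from the x-axis; with |GZ| = 15.2, Z = (-34.207, -30.959). ∠GZT = 70.9° gives ZT at 54.000° from the x-axis; with |ZT| = 21.9, T = (-21.334, -13.241). Then |WT| = |T − W| = 18.136.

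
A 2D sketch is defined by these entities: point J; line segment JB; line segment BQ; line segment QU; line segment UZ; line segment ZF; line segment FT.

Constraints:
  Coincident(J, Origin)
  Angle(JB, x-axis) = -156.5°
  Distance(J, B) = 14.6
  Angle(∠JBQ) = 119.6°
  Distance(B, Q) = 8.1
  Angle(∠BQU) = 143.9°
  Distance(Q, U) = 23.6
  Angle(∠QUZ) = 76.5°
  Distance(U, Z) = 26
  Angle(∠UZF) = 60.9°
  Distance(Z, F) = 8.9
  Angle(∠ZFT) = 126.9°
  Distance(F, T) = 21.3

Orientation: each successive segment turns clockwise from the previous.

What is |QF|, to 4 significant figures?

22.17

∠QUZ = 76.5° gives UZ at 3.500° from the x-axis; with |UZ| = 26.0, Z = (-0.8150, 23.20). ∠UZF = 60.9° gives ZF at -115.6° from the x-axis; with |ZF| = 8.9, F = (-4.661, 15.17). Then |QF| = |F − Q| = 22.17.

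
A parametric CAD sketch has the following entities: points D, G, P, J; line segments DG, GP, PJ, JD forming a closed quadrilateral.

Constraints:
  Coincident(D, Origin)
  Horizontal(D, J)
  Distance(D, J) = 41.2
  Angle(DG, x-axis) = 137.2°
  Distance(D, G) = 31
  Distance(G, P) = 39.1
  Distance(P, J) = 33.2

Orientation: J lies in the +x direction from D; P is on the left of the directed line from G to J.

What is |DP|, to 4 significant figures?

27.41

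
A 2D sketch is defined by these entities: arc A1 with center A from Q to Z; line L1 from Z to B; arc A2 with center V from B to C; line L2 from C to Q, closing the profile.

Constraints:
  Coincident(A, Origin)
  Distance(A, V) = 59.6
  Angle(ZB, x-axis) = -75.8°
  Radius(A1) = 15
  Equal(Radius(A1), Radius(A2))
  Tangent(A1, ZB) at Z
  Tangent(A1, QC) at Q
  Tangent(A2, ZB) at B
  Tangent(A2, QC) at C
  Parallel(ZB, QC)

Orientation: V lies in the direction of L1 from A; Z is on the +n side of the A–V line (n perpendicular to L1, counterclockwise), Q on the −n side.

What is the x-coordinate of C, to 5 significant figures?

0.078640

The slot axis is L1's direction at -75.8°, so u = (cos -75.8°, sin -75.8°) = (0.24531, -0.96945) and n = (−sin -75.8°, cos -75.8°) = (0.96945, 0.24531). A is at the origin and V lies 59.6 along u from A, so V = 59.6·u = (14.620, -57.779). Tangency of A1 to both parallel lines with radius 15.0 puts Z and Q at A ± 15.0·n: Z = (14.542, 3.6796), Q = (-14.542, -3.6796). Equal radii place B and C the same way about V: B = V + 15.0·n = (29.162, -54.099), C = V − 15.0·n = (0.078640, -61.459). So C.x = 0.078640.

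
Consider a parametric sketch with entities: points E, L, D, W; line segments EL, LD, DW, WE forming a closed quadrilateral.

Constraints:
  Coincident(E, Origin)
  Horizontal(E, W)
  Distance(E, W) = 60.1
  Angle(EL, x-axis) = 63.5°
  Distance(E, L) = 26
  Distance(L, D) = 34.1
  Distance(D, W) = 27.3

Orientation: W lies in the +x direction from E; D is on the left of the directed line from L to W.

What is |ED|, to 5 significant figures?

51.250

Checks: |EW| = 60.10 ✓; |EL| = 26.00 ✓; |LD| = 34.10 ✓; |DW| = 27.30 ✓.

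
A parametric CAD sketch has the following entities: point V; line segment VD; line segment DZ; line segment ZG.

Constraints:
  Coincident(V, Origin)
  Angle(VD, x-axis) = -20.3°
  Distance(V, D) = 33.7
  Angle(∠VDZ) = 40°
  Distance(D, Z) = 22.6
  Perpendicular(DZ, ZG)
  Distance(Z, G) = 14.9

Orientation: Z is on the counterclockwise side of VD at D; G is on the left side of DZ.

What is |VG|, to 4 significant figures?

7.488

V is at the origin; VD runs at -20.3° with length 33.7, so D = 33.7·(cos -20.3°, sin -20.3°) = (31.61, -11.69). ∠VDZ = 40.0°, so DZ runs at -20.3° + (180° − 40.0°) = 119.7° from the x-axis; with |DZ| = 22.6, Z = D + 22.6·(cos 119.7°, sin 119.7°) = (20.41, 7.939). The perpendicularity gives ZG at right angles to DZ; with |ZG| = 14.9 on the left of DZ, G = Z + 14.9·(-0.8686, -0.4955) = (7.467, 0.5570). Then |VG| = |G − V| = 7.488.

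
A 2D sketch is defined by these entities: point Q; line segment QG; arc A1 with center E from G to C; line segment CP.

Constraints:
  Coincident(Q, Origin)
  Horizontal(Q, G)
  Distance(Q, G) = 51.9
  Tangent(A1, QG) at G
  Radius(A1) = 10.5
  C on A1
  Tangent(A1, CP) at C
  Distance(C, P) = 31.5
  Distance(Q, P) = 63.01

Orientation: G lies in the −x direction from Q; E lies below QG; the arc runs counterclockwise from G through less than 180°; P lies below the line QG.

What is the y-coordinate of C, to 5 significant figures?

-15.563

Checks: Q = (0.00, 0.00) ✓; |EC| = 10.50 ✓; ∠(EC, CP) = 90.00° ✓; |CP| = 31.50 ✓; |QP| = 63.01 ✓.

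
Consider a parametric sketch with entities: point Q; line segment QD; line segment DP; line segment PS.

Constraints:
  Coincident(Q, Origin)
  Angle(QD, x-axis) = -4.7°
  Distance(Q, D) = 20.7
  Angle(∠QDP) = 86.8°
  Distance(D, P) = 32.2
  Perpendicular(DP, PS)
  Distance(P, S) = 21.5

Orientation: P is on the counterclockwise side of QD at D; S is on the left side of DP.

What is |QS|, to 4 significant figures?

31.06

Q is at the origin; QD runs at -4.7° with length 20.7, so D = 20.7·(cos -4.7°, sin -4.7°) = (20.63, -1.696). ∠QDP = 86.8°, so DP runs at -4.7° + (180° − 86.8°) = 88.50° from the x-axis; with |DP| = 32.2, P = D + 32.2·(cos 88.50°, sin 88.50°) = (21.47, 30.49). DP is perpendicular to PS; with |PS| = 21.5 on the left of DP, S = P + 21.5·(-0.9997, 0.02618) = (-0.01934, 31.06). Then |QS| = |S − Q| = 31.06.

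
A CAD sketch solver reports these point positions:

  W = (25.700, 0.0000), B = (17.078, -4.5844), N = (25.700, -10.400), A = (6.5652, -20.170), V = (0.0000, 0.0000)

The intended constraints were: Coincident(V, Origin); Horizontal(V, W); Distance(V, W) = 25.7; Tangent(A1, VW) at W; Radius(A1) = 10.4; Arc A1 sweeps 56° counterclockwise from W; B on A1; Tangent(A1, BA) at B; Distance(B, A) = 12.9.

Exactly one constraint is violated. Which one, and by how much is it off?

Distance(B, A) = 12.9 — off by 5.90.

V = (0.00, 0.00) ✓; V.y = 0.00, W.y = 0.00 ✓; |VW| = 25.70 ✓; ∠(NW, WV) = 90.00° ✓; |NW| = 10.40 ✓; bearing(N→B) − bearing(N→W) = 56.00° ✓; |NB| = 10.40 ✓; ∠(NB, BA) = 90.00° ✓; |BA| = 18.80 ✗.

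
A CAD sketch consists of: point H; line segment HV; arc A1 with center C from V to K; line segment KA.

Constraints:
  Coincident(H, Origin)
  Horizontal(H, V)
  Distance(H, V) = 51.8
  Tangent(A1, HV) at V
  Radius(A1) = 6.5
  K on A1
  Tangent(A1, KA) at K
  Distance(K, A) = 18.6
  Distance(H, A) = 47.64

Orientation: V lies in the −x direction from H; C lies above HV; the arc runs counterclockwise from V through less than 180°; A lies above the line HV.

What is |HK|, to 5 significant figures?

45.734

H is at the origin; HV is horizontal with |HV| = 51.8 and V on the −x side, so V = (-51.800, 0.0000). A1 meets HV tangentially, so CV is at right angles to HV, so C = V + (0, 6.5) = (-51.800, 6.5000). Since CK ⟂ KA (tangency), |CA| = √(6.5² + 18.6²) = 19.703 regardless of where K sits on A1. So A lies on both circle(H, 47.64) and circle(C, 19.703); the above-HV intersection is A = (-41.541, 23.322). K is the foot of the tangent from A: K = (-45.445, 5.1359).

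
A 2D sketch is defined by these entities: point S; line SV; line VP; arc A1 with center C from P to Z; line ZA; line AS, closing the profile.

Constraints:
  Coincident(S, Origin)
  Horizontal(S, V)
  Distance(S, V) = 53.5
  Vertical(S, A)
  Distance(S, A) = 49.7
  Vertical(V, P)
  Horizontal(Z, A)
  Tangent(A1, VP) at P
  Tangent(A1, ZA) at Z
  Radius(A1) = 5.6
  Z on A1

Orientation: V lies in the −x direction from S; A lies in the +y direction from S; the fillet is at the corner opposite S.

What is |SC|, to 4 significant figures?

65.11

S and A share the same x with |SA| = 49.7 and A on the +y side, so A = (0.000, 49.70). The virtual corner opposite S is at (-53.50, 49.70). Since A1 is tangent to VP there, CP ⟂ VP and since A1 is tangent to ZA there, CZ ⟂ ZA, with radius 5.6, so the center C sits 5.6 in from both sides at C = (-47.90, 44.10). Then |SC| = |C − S| = 65.11.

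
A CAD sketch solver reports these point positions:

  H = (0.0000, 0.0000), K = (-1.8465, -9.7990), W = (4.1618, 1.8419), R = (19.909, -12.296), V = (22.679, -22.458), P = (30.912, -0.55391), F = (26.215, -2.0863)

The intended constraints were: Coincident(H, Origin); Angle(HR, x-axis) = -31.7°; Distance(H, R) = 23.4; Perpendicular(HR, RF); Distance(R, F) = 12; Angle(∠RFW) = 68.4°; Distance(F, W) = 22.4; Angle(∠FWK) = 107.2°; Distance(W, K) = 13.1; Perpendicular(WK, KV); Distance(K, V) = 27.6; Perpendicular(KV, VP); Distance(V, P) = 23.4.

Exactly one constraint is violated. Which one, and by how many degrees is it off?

Perpendicular(KV, VP) — off by 6.70°.

H = (0.00, 0.00) ✓; HR at -31.70° ✓; |HR| = 23.40 ✓; ∠(HR, RF) = 90.00° ✓; |RF| = 12.00 ✓; ∠RFW = 68.40° ✓; |FW| = 22.40 ✓; ∠FWK = 107.2° ✓; |WK| = 13.10 ✓; ∠(WK, KV) = 90.00° ✓; |KV| = 27.60 ✓; ∠(KV, VP) = 96.70° ✗; |VP| = 23.40 ✓.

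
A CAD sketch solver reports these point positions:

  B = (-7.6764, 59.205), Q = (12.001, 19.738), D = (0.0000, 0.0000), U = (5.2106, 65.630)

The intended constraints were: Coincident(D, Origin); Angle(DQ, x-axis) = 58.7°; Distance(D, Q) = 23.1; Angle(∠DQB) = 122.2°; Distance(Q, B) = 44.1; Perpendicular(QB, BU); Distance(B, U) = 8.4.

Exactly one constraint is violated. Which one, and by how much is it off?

Distance(B, U) = 8.4 — off by 6.00.

D = (0.00, 0.00) ✓; DQ at 58.70° ✓; |DQ| = 23.10 ✓; ∠DQB = 122.2° ✓; |QB| = 44.10 ✓; ∠(QB, BU) = 90.00° ✓; |BU| = 14.40 ✗.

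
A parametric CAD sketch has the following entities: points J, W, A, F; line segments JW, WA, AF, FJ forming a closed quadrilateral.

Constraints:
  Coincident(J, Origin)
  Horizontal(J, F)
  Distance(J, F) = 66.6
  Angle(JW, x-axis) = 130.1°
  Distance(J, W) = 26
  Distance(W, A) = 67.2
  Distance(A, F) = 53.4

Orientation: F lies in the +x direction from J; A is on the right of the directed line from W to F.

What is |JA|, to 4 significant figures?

41.23

Checks: JW at 130.1° ✓; |WA| = 67.20 ✓; |AF| = 53.40 ✓.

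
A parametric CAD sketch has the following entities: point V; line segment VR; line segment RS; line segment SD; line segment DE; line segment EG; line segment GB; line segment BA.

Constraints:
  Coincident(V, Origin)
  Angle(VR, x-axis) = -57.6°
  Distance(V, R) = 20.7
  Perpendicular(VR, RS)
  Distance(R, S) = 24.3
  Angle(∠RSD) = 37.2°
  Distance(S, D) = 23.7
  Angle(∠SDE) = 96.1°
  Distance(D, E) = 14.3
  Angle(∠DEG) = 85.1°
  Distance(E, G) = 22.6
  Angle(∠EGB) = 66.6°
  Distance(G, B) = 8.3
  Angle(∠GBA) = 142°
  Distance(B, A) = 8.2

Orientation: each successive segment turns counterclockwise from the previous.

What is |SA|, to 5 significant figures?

13.206

∠EGB = 66.6° gives GB at 107.40° from the x-axis; with |GB| = 8.3, B = (25.282, -10.958). ∠GBA = 142.0° gives BA at 145.40° from the x-axis; with |BA| = 8.2, A = (18.532, -6.3017). Then |SA| = |A − S| = 13.206.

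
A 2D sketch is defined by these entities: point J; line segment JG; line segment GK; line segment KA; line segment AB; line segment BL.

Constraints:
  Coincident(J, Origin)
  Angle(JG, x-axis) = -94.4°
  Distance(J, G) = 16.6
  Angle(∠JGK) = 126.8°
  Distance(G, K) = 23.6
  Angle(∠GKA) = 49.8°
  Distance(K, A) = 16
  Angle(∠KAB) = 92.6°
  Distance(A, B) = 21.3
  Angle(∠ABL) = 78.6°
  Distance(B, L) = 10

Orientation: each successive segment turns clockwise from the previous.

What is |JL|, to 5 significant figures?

24.867

∠KAB = 92.6° gives AB at -5.2000° from the x-axis; with |AB| = 21.3, B = (2.1841, -15.275). ∠ABL = 78.6° gives BL at -106.60° from the x-axis; with |BL| = 10.0, L = (-0.67277, -24.858). Then |JL| = |L − J| = 24.867.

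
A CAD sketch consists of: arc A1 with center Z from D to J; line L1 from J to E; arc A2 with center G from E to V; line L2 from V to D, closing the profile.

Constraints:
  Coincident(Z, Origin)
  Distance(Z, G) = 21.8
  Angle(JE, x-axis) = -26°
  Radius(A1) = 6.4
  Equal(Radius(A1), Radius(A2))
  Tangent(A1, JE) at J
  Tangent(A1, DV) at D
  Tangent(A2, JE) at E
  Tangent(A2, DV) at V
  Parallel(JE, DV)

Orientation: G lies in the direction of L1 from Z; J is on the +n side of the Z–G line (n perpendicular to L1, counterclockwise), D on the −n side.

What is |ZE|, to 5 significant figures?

22.720

Tangency of A1 to both parallel lines with radius 6.4 puts J and D at Z ± 6.4·n: J = (2.8056, 5.7523), D = (-2.8056, -5.7523). Equal radii place E and V the same way about G: E = G + 6.4·n = (22.399, -3.8042), V = G − 6.4·n = (16.788, -15.309). Then |ZE| = |E − Z| = 22.720.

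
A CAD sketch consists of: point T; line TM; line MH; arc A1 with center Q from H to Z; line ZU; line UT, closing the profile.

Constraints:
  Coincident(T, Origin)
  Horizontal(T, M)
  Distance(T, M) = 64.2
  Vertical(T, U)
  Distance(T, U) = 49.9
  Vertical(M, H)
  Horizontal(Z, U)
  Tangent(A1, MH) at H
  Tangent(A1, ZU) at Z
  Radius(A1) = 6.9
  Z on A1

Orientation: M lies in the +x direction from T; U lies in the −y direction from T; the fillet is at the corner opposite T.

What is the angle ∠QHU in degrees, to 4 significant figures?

6.134°

T is at the origin; TM is horizontal with |TM| = 64.2 and M on the +x side, so M = (64.20, 0.000). T and U share the same x with |TU| = 49.9 and U on the −y side, so U = (0.000, -49.90). The virtual corner opposite T is at (64.20, -49.90). Since A1 is tangent to MH there, QH ⟂ MH and A1 meets ZU tangentially, so QZ is at right angles to ZU, with radius 6.9, so the center Q sits 6.9 in from both sides at Q = (57.30, -43.00). That places the tangent points at H = (64.20, -43.00) on MH and Z = (57.30, -49.90) on ZU. Then cos ∠QHU = HQ·HU / (|HQ||HU|), giving 6.134°.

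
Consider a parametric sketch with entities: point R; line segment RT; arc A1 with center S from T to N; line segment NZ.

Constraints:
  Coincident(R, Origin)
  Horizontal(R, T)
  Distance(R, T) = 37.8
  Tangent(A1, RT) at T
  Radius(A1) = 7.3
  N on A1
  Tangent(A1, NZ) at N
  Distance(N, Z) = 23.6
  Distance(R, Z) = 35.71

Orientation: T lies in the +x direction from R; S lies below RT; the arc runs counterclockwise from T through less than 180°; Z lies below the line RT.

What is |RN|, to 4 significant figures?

31.29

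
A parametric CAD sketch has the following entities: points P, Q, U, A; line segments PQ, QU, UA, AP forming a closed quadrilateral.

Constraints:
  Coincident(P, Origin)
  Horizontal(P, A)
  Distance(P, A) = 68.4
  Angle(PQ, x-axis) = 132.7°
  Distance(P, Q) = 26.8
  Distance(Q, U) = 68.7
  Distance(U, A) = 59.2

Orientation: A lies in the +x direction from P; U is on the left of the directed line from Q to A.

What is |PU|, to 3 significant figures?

67.6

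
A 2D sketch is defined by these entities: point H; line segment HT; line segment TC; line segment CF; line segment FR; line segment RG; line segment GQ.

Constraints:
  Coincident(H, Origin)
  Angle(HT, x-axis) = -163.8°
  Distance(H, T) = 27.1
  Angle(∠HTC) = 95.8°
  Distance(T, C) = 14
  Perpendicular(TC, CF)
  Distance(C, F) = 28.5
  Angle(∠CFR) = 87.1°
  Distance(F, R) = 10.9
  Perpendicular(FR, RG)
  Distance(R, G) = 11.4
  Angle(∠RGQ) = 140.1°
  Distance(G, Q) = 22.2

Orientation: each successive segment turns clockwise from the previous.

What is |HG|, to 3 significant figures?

12.2

H is at the origin; HT runs at -163.8° with length 27.1, so T = (-26.0, -7.56). ∠HTC = 95.8° gives TC at 112° from the x-axis; with |TC| = 14.0, C = (-31.3, 5.42). TC ⟂ CF, so CF runs at 22.0°; with |CF| = 28.5, F = (-4.84, 16.1). ∠CFR = 87.1° gives FR at -70.9° from the x-axis; with |FR| = 10.9, R = (-1.28, 5.80). FR ⟂ RG, so RG runs at -161°; with |RG| = 11.4, G = (-12.0, 2.07). Then |HG| = |G − H| = 12.2.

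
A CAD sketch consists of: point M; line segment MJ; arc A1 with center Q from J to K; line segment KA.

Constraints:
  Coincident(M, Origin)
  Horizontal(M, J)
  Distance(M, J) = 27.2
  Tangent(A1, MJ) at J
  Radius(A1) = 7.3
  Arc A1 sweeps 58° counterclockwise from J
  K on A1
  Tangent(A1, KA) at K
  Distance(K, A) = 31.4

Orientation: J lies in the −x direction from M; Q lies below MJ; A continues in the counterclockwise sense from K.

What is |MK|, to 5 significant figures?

33.567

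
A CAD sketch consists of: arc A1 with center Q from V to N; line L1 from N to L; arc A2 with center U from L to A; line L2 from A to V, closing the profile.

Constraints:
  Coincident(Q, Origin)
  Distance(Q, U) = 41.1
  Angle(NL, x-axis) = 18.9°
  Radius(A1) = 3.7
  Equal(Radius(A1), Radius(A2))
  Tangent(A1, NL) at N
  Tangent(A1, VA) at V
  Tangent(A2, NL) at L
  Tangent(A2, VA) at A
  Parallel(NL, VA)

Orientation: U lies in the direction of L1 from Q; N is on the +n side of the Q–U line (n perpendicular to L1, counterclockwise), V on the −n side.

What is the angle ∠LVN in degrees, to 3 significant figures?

79.8°

Tangency of A1 to both parallel lines with radius 3.7 puts N and V at Q ± 3.7·n: N = (-1.20, 3.50), V = (1.20, -3.50). Equal radii place L and A the same way about U: L = U + 3.7·n = (37.7, 16.8), A = U − 3.7·n = (40.1, 9.81). Then cos ∠LVN = VL·VN / (|VL||VN|), giving 79.8°.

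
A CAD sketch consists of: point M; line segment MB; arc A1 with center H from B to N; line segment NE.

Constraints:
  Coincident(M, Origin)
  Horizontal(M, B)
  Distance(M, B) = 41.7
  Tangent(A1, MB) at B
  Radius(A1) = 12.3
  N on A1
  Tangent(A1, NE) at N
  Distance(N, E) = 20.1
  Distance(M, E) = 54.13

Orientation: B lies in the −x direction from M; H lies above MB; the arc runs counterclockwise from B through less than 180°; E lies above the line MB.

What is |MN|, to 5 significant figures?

35.876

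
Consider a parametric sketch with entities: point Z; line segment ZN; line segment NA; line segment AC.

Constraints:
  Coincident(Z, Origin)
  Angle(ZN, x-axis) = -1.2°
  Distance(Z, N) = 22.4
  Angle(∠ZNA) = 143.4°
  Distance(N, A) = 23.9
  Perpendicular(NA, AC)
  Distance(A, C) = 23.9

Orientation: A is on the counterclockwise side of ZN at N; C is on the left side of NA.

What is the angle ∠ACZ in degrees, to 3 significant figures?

75.9°

Z is at the origin; ZN runs at -1.2° with length 22.4, so N = 22.4·(cos -1.2°, sin -1.2°) = (22.4, -0.469). ∠ZNA = 143.4°, so NA runs at -1.2° + (180° − 143.4°) = 35.4° from the x-axis; with |NA| = 23.9, A = N + 23.9·(cos 35.4°, sin 35.4°) = (41.9, 13.4). The perpendicularity gives AC at right angles to NA; with |AC| = 23.9 on the left of NA, C = A + 23.9·(-0.579, 0.815) = (28.0, 32.9). Then cos ∠ACZ = CA·CZ / (|CA||CZ|), giving 75.9°.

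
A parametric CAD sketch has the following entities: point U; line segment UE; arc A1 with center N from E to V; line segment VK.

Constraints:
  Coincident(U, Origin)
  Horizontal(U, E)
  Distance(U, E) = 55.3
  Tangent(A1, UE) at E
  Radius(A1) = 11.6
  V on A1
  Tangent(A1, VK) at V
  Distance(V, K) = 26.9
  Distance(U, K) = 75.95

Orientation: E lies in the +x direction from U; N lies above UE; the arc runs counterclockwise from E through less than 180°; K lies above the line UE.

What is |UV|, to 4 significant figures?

68.01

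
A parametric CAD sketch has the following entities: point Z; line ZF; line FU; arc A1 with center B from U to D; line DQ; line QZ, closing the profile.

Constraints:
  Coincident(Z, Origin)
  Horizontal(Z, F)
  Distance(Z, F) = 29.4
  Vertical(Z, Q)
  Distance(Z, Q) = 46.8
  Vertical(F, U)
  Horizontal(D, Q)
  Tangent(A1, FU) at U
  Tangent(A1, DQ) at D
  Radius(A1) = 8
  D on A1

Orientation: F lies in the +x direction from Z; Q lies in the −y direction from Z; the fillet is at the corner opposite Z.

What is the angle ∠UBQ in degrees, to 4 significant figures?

159.5°

Z is at the origin; ZF is horizontal with |ZF| = 29.4 and F on the +x side, so F = (29.40, 0.000). Z and Q share the same x with |ZQ| = 46.8 and Q on the −y side, so Q = (0.000, -46.80). The virtual corner opposite Z is at (29.40, -46.80). A1 meets FU tangentially, so BU is at right angles to FU and the tangent condition forces BD to be normal to DQ, with radius 8.0, so the center B sits 8.0 in from both sides at B = (21.40, -38.80). That places the tangent points at U = (29.40, -38.80) on FU and D = (21.40, -46.80) on DQ. Then cos ∠UBQ = BU·BQ / (|BU||BQ|), giving 159.5°.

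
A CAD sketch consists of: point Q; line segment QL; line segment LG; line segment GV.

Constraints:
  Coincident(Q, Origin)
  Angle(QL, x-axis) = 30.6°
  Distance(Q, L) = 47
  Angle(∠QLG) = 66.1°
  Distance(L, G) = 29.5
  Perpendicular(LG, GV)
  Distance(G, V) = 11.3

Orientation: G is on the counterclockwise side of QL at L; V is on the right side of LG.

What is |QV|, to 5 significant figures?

55.268

Q is at the origin; QL runs at 30.6° with length 47.0, so L = 47.0·(cos 30.6°, sin 30.6°) = (40.455, 23.925). ∠QLG = 66.1°, so LG runs at 30.6° + (180° − 66.1°) = 144.50° from the x-axis; with |LG| = 29.5, G = L + 29.5·(cos 144.50°, sin 144.50°) = (16.438, 41.056). LG ⟂ GV; with |GV| = 11.3 on the right of LG, V = G + 11.3·(0.58070, 0.81412) = (23.000, 50.255). Then |QV| = |V − Q| = 55.268.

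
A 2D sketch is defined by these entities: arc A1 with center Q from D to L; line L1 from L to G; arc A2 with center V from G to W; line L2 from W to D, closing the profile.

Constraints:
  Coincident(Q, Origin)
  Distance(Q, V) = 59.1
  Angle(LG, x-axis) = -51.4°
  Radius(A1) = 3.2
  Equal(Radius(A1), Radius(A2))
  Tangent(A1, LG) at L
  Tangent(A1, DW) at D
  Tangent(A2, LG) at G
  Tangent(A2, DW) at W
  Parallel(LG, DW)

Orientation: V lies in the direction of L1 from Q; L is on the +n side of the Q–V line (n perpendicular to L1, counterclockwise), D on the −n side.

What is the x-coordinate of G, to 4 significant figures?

39.37

The slot axis is L1's direction at -51.4°, so u = (cos -51.4°, sin -51.4°) = (0.6239, -0.7815) and n = (−sin -51.4°, cos -51.4°) = (0.7815, 0.6239). Q is at the origin and V lies 59.1 along u from Q, so V = 59.1·u = (36.87, -46.19). Tangency of A1 to both parallel lines with radius 3.2 puts L and D at Q ± 3.2·n: L = (2.501, 1.996), D = (-2.501, -1.996). Equal radii place G and W the same way about V: G = V + 3.2·n = (39.37, -44.19), W = V − 3.2·n = (34.37, -48.18). So G.x = 39.37.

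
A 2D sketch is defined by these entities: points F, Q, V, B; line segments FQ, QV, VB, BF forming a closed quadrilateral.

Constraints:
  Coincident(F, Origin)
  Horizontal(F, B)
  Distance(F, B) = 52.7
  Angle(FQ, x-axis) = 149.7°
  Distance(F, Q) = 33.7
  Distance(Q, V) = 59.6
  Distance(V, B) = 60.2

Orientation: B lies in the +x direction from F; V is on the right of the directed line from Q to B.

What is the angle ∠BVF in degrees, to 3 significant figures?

60.8°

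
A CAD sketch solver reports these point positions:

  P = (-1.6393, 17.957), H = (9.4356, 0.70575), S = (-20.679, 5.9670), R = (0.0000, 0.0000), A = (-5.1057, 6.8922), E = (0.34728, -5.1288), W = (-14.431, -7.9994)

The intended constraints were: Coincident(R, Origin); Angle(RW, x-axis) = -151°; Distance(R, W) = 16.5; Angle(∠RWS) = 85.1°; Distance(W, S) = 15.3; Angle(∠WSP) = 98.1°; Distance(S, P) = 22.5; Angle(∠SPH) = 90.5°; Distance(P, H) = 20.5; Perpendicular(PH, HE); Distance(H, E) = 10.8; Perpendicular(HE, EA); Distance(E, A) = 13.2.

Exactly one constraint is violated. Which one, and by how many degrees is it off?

Perpendicular(HE, EA) — off by 8.30°.

R = (0.00, 0.00) ✓; RW at -151.0° ✓; |RW| = 16.50 ✓; ∠RWS = 85.10° ✓; |WS| = 15.30 ✓; ∠WSP = 98.10° ✓; |SP| = 22.50 ✓; ∠SPH = 90.50° ✓; |PH| = 20.50 ✓; ∠(PH, HE) = 90.00° ✓; |HE| = 10.80 ✓; ∠(HE, EA) = 98.30° ✗; |EA| = 13.20 ✓.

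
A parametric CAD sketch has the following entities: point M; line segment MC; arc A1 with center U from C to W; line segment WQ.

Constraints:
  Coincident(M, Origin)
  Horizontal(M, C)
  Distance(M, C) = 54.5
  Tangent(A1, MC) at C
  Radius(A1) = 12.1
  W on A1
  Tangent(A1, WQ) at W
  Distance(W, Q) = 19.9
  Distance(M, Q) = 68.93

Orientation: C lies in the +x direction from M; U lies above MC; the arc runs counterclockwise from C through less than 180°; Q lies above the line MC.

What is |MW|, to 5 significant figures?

67.864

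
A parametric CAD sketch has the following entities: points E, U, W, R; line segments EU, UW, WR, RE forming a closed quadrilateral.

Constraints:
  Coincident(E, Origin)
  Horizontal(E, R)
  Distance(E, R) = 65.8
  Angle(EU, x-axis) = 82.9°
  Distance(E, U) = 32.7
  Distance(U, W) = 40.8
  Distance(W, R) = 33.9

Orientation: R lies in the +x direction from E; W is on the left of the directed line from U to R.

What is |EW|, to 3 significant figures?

51.6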